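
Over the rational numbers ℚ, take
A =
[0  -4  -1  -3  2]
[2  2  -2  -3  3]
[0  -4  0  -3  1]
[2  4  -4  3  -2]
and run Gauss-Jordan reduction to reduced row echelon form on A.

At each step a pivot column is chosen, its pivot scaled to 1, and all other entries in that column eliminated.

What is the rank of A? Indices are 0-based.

rank = 4

step 1: exchange rows 0,1
step 1: normalize row 0 (÷2) = (1, 1, -1, -3/2, 3/2)
  row 3: subtract 2×row0 = (0, 2, -2, 6, -5)
step 2: normalize row 1 (÷-4) = (0, 1, 1/4, 3/4, -1/2)
  row 0: subtract 1×row1 = (1, 0, -5/4, -9/4, 2)
  row 2: subtract -4×row1 = (0, 0, 1, 0, -1)
  row 3: subtract 2×row1 = (0, 0, -5/2, 9/2, -4)
step 3: normalize row 2 (÷1) = (0, 0, 1, 0, -1)
  row 0: subtract -5/4×row2 = (1, 0, 0, -9/4, 3/4)
  row 1: subtract 1/4×row2 = (0, 1, 0, 3/4, -1/4)
  row 3: subtract -5/2×row2 = (0, 0, 0, 9/2, -13/2)
step 4: normalize row 3 (÷9/2) = (0, 0, 0, 1, -13/9)
  row 0: subtract -9/4×row3 = (1, 0, 0, 0, -5/2)
  row 1: subtract 3/4×row3 = (0, 1, 0, 0, 5/6)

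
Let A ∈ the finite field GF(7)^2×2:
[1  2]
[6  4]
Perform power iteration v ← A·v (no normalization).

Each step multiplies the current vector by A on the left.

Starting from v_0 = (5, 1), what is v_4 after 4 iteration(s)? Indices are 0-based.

v_0 = (5, 1).
v_1 = A·v_0 = (0, 6).
v_2 = A·v_1 = (5, 3).
v_3 = A·v_2 = (4, 0).
v_4 = A·v_3 = (4, 3).

v_4 = (4, 3)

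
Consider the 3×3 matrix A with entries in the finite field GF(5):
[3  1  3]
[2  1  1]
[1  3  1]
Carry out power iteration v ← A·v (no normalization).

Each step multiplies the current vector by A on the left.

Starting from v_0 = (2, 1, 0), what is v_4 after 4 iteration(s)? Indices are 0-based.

v_0 = (2, 1, 0).
v_1 = A·v_0 = (2, 0, 0).
v_2 = A·v_1 = (1, 4, 2).
v_3 = A·v_2 = (3, 3, 0).
v_4 = A·v_3 = (2, 4, 2).

v_4 = (2, 4, 2)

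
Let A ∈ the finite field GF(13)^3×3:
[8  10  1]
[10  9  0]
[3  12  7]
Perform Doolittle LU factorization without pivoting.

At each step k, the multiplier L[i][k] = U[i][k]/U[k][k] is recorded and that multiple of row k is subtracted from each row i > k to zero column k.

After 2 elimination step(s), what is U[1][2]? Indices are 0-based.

U[1][2] = 2

k=0: U[0][0]=8
  eliminate (1,0): mult=11, new row 1: (0, 3, 2); set L[1][0]=11
  eliminate (2,0): mult=2, new row 2: (0, 5, 5); set L[2][0]=2
k=1: U[1][1]=3
  eliminate (2,1): mult=6, new row 2: (0, 0, 6); set L[2][1]=6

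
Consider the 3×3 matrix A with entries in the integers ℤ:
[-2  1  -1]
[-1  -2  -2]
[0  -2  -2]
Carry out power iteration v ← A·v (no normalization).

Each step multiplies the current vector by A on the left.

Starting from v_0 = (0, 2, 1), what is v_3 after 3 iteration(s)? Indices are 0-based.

v_0 = (0, 2, 1).
v_1 = A·v_0 = (1, -6, -6).
v_2 = A·v_1 = (-2, 23, 24).
v_3 = A·v_2 = (3, -92, -94).

v_3 = (3, -92, -94)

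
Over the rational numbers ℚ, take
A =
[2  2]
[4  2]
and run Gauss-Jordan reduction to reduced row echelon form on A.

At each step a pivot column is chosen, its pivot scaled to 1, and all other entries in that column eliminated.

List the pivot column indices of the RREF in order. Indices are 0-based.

pivot columns: 0, 1

step 1: normalize row 0 (÷2) = (1, 1)
  row 1: subtract 4×row0 = (0, -2)
step 2: normalize row 1 (÷-2) = (0, 1)
  row 0: subtract 1×row1 = (1, 0)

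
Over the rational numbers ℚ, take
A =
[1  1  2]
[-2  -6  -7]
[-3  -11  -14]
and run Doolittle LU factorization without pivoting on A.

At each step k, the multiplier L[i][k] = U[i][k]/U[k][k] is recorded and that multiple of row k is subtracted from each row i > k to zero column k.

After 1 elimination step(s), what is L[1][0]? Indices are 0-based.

k=0: U[0][0]=1
  eliminate (1,0): mult=-2, new row 1: (0, -4, -3); set L[1][0]=-2
  eliminate (2,0): mult=-3, new row 2: (0, -8, -8); set L[2][0]=-3

L[1][0] = -2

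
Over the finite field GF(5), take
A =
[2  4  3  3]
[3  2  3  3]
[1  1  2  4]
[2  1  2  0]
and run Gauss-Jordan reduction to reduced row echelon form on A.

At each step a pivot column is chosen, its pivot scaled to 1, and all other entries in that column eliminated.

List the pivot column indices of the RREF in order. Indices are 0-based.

[1] R0 /= 2  ⇒  (1, 2, 4, 4)
     R1 -= 3·R0  ⇒  (0, 1, 1, 1)
     R2 -= 1·R0  ⇒  (0, 4, 3, 0)
     R3 -= 2·R0  ⇒  (0, 2, 4, 2)
[2] R1 /= 1  ⇒  (0, 1, 1, 1)
     R0 -= 2·R1  ⇒  (1, 0, 2, 2)
     R2 -= 4·R1  ⇒  (0, 0, 4, 1)
     R3 -= 2·R1  ⇒  (0, 0, 2, 0)
[3] R2 /= 4  ⇒  (0, 0, 1, 4)
     R0 -= 2·R2  ⇒  (1, 0, 0, 4)
     R1 -= 1·R2  ⇒  (0, 1, 0, 2)
     R3 -= 2·R2  ⇒  (0, 0, 0, 2)
[4] R3 /= 2  ⇒  (0, 0, 0, 1)
     R0 -= 4·R3  ⇒  (1, 0, 0, 0)
     R1 -= 2·R3  ⇒  (0, 1, 0, 0)
     R2 -= 4·R3  ⇒  (0, 0, 1, 0)

pivot columns: 0, 1, 2, 3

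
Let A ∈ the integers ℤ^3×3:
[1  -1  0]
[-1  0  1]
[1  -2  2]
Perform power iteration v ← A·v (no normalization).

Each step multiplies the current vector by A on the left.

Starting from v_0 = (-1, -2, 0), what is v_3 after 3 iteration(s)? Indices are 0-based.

v_3 = (-2, 5, 6)

v_0 = (-1, -2, 0).
v_1 = A·v_0 = (1, 1, 3).
v_2 = A·v_1 = (0, 2, 5).
v_3 = A·v_2 = (-2, 5, 6).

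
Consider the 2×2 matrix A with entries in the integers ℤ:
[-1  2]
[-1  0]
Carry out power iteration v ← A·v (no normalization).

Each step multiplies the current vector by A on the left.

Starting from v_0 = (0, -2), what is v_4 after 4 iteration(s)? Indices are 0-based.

v_4 = (-12, -4)

v_0 = (0, -2).
v_1 = A·v_0 = (-4, 0).
v_2 = A·v_1 = (4, 4).
v_3 = A·v_2 = (4, -4).
v_4 = A·v_3 = (-12, -4).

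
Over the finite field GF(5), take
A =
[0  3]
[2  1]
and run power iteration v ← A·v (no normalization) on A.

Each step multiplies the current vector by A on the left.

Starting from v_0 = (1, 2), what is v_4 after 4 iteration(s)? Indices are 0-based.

v_4 = (0, 1)

v_0 = (1, 2).
v_1 = A·v_0 = (1, 4).
v_2 = A·v_1 = (2, 1).
v_3 = A·v_2 = (3, 0).
v_4 = A·v_3 = (0, 1).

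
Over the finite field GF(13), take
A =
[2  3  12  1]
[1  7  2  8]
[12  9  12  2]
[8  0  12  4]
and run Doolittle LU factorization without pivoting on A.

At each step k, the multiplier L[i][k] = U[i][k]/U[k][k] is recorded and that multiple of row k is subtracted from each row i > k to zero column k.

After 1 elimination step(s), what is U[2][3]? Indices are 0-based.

Step 1: pivot at (0,0) is 2.
  row1 ← row1 − (7)·row0  ⇒  L[1][0]=7, U row1=(0, 12, 9, 1)
  row2 ← row2 − (6)·row0  ⇒  L[2][0]=6, U row2=(0, 4, 5, 9)
  row3 ← row3 − (4)·row0  ⇒  L[3][0]=4, U row3=(0, 1, 3, 0)

U[2][3] = 9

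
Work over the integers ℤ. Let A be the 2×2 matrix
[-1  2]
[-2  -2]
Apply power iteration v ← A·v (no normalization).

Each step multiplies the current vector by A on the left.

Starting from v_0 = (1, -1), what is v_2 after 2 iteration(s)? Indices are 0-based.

v_0 = (1, -1).
v_1 = A·v_0 = (-3, 0).
v_2 = A·v_1 = (3, 6).

v_2 = (3, 6)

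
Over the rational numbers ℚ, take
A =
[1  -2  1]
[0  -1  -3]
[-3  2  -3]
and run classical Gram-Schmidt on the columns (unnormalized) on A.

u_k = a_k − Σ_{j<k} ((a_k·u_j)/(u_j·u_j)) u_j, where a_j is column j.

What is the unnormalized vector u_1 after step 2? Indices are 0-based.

Step 1: u_0 = a_0 = (1, 0, -3).
Step 2: u_1 = a_1 − (-4/5)·u_0 = (-6/5, -1, -2/5).

u_1 = (-6/5, -1, -2/5)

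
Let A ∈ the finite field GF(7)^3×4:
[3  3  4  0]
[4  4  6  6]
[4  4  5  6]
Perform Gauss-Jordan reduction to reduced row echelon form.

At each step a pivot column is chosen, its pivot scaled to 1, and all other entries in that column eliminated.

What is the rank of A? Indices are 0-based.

pivot(0,0)=3: scale R0 → (1, 1, 6, 0)
  clear (1,0): R1 −= (4)R0 → (0, 0, 3, 6)
  clear (2,0): R2 −= (4)R0 → (0, 0, 2, 6)
col 1: no nonzero at/below row 1; advance.
pivot(1,2)=3: scale R1 → (0, 0, 1, 2)
  clear (0,2): R0 −= (6)R1 → (1, 1, 0, 2)
  clear (2,2): R2 −= (2)R1 → (0, 0, 0, 2)
pivot(2,3)=2: scale R2 → (0, 0, 0, 1)
  clear (0,3): R0 −= (2)R2 → (1, 1, 0, 0)
  clear (1,3): R1 −= (2)R2 → (0, 0, 1, 0)

rank = 3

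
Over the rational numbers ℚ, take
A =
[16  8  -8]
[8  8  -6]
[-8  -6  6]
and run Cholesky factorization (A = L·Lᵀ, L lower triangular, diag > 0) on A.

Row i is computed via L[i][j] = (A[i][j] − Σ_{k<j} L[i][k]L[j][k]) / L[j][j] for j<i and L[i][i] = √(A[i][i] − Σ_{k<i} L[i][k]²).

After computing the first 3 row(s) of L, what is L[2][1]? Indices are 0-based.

Step 1: L[0][0] = √(16) = 4.
  L[1][0] = (8) / L[0][0] = 2.
Step 2: L[1][1] = √(4) = 2.
  L[2][0] = (-8) / L[0][0] = -2.
  L[2][1] = (-2) / L[1][1] = -1.
Step 3: L[2][2] = √(1) = 1.

L[2][1] = -1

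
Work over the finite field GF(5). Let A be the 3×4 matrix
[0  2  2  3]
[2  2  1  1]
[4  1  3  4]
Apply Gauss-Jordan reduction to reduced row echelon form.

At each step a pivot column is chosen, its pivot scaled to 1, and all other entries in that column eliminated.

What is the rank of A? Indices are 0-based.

[1] R0 <-> R1
[1] R0 /= 2  ⇒  (1, 1, 3, 3)
     R2 -= 4·R0  ⇒  (0, 2, 1, 2)
[2] R1 /= 2  ⇒  (0, 1, 1, 4)
     R0 -= 1·R1  ⇒  (1, 0, 2, 4)
     R2 -= 2·R1  ⇒  (0, 0, 4, 4)
[3] R2 /= 4  ⇒  (0, 0, 1, 1)
     R0 -= 2·R2  ⇒  (1, 0, 0, 2)
     R1 -= 1·R2  ⇒  (0, 1, 0, 3)

rank = 3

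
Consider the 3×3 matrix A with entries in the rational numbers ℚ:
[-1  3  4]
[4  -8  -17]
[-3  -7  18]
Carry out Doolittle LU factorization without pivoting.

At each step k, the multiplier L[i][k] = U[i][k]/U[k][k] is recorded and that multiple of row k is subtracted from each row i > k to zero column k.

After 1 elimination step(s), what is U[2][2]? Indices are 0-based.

[col 0] pivot -1
  R1 -= -4*R0 → (0, 4, -1)  (L[1][0] := -4)
  R2 -= 3*R0 → (0, -16, 6)  (L[2][0] := 3)

U[2][2] = 6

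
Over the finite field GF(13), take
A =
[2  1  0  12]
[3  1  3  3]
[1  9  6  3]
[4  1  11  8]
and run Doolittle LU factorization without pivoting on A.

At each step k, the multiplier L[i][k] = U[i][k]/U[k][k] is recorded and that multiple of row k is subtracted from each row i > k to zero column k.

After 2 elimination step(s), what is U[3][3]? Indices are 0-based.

U[3][3] = 1

[col 0] pivot 2
  R1 -= 8*R0 → (0, 6, 3, 11)  (L[1][0] := 8)
  R2 -= 7*R0 → (0, 2, 6, 10)  (L[2][0] := 7)
  R3 -= 2*R0 → (0, 12, 11, 10)  (L[3][0] := 2)
[col 1] pivot 6
  R2 -= 9*R1 → (0, 0, 5, 2)  (L[2][1] := 9)
  R3 -= 2*R1 → (0, 0, 5, 1)  (L[3][1] := 2)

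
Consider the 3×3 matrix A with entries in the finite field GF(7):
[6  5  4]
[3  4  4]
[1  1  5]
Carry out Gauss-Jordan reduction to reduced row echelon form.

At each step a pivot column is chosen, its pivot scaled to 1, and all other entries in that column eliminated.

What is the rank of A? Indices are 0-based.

[1] R0 /= 6  ⇒  (1, 2, 3)
     R1 -= 3·R0  ⇒  (0, 5, 2)
     R2 -= 1·R0  ⇒  (0, 6, 2)
[2] R1 /= 5  ⇒  (0, 1, 6)
     R0 -= 2·R1  ⇒  (1, 0, 5)
     R2 -= 6·R1  ⇒  (0, 0, 1)
[3] R2 /= 1  ⇒  (0, 0, 1)
     R0 -= 5·R2  ⇒  (1, 0, 0)
     R1 -= 6·R2  ⇒  (0, 1, 0)

rank = 3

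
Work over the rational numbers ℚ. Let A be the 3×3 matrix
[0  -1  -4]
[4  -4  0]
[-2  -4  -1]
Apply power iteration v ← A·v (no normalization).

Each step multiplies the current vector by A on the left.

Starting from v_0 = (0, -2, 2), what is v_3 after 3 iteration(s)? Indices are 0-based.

v_0 = (0, -2, 2).
v_1 = A·v_0 = (-6, 8, 6).
v_2 = A·v_1 = (-32, -56, -26).
v_3 = A·v_2 = (160, 96, 314).

v_3 = (160, 96, 314)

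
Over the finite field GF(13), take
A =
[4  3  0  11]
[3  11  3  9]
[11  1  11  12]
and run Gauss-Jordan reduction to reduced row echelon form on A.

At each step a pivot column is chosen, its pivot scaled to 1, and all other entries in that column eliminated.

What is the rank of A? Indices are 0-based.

pivot(0,0)=4: scale R0 → (1, 4, 0, 6)
  clear (1,0): R1 −= (3)R0 → (0, 12, 3, 4)
  clear (2,0): R2 −= (11)R0 → (0, 9, 11, 11)
pivot(1,1)=12: scale R1 → (0, 1, 10, 9)
  clear (0,1): R0 −= (4)R1 → (1, 0, 12, 9)
  clear (2,1): R2 −= (9)R1 → (0, 0, 12, 8)
pivot(2,2)=12: scale R2 → (0, 0, 1, 5)
  clear (0,2): R0 −= (12)R2 → (1, 0, 0, 1)
  clear (1,2): R1 −= (10)R2 → (0, 1, 0, 11)

rank = 3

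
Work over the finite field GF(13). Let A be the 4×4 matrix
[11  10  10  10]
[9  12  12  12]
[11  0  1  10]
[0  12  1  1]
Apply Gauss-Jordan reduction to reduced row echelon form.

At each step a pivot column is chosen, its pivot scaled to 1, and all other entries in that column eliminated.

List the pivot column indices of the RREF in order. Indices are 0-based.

[1] R0 /= 11  ⇒  (1, 8, 8, 8)
     R1 -= 9·R0  ⇒  (0, 5, 5, 5)
     R2 -= 11·R0  ⇒  (0, 3, 4, 0)
[2] R1 /= 5  ⇒  (0, 1, 1, 1)
     R0 -= 8·R1  ⇒  (1, 0, 0, 0)
     R2 -= 3·R1  ⇒  (0, 0, 1, 10)
     R3 -= 12·R1  ⇒  (0, 0, 2, 2)
[3] R2 /= 1  ⇒  (0, 0, 1, 10)
     R1 -= 1·R2  ⇒  (0, 1, 0, 4)
     R3 -= 2·R2  ⇒  (0, 0, 0, 8)
[4] R3 /= 8  ⇒  (0, 0, 0, 1)
     R1 -= 4·R3  ⇒  (0, 1, 0, 0)
     R2 -= 10·R3  ⇒  (0, 0, 1, 0)

pivot columns: 0, 1, 2, 3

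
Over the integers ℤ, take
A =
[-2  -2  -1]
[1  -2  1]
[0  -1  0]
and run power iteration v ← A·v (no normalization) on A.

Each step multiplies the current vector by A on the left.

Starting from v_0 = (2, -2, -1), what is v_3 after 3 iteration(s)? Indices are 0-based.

v_3 = (47, -5, 7)

v_0 = (2, -2, -1).
v_1 = A·v_0 = (1, 5, 2).
v_2 = A·v_1 = (-14, -7, -5).
v_3 = A·v_2 = (47, -5, 7).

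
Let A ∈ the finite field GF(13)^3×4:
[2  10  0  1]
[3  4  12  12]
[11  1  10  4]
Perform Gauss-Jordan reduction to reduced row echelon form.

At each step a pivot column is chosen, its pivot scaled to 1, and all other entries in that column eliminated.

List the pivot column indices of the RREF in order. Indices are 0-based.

pivot columns: 0, 1, 2

pivot(0,0)=2: scale R0 → (1, 5, 0, 7)
  clear (1,0): R1 −= (3)R0 → (0, 2, 12, 4)
  clear (2,0): R2 −= (11)R0 → (0, 11, 10, 5)
pivot(1,1)=2: scale R1 → (0, 1, 6, 2)
  clear (0,1): R0 −= (5)R1 → (1, 0, 9, 10)
  clear (2,1): R2 −= (11)R1 → (0, 0, 9, 9)
pivot(2,2)=9: scale R2 → (0, 0, 1, 1)
  clear (0,2): R0 −= (9)R2 → (1, 0, 0, 1)
  clear (1,2): R1 −= (6)R2 → (0, 1, 0, 9)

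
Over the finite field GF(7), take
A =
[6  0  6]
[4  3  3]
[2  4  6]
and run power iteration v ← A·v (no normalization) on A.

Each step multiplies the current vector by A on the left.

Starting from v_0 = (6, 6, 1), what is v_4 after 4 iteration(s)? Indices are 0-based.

v_4 = (2, 3, 1)

v_0 = (6, 6, 1).
v_1 = A·v_0 = (0, 3, 0).
v_2 = A·v_1 = (0, 2, 5).
v_3 = A·v_2 = (2, 0, 3).
v_4 = A·v_3 = (2, 3, 1).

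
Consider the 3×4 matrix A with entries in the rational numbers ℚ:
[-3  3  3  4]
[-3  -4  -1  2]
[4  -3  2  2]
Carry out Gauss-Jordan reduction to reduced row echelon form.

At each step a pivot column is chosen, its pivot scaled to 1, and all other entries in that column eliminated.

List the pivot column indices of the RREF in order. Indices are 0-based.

pivot(0,0)=-3: scale R0 → (1, -1, -1, -4/3)
  clear (1,0): R1 −= (-3)R0 → (0, -7, -4, -2)
  clear (2,0): R2 −= (4)R0 → (0, 1, 6, 22/3)
pivot(1,1)=-7: scale R1 → (0, 1, 4/7, 2/7)
  clear (0,1): R0 −= (-1)R1 → (1, 0, -3/7, -22/21)
  clear (2,1): R2 −= (1)R1 → (0, 0, 38/7, 148/21)
pivot(2,2)=38/7: scale R2 → (0, 0, 1, 74/57)
  clear (0,2): R0 −= (-3/7)R2 → (1, 0, 0, -28/57)
  clear (1,2): R1 −= (4/7)R2 → (0, 1, 0, -26/57)

pivot columns: 0, 1, 2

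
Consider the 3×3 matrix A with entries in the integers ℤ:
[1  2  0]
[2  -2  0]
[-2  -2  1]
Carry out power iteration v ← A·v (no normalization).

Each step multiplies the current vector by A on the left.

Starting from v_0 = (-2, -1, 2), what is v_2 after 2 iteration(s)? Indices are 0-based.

v_2 = (-8, -4, 20)

v_0 = (-2, -1, 2).
v_1 = A·v_0 = (-4, -2, 8).
v_2 = A·v_1 = (-8, -4, 20).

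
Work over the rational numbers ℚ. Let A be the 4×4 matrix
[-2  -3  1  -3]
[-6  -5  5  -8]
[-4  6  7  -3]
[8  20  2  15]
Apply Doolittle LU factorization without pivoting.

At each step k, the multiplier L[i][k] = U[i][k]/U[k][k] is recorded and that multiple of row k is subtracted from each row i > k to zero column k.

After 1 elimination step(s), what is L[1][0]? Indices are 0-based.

L[1][0] = 3

k=0: U[0][0]=-2
  eliminate (1,0): mult=3, new row 1: (0, 4, 2, 1); set L[1][0]=3
  eliminate (2,0): mult=2, new row 2: (0, 12, 5, 3); set L[2][0]=2
  eliminate (3,0): mult=-4, new row 3: (0, 8, 6, 3); set L[3][0]=-4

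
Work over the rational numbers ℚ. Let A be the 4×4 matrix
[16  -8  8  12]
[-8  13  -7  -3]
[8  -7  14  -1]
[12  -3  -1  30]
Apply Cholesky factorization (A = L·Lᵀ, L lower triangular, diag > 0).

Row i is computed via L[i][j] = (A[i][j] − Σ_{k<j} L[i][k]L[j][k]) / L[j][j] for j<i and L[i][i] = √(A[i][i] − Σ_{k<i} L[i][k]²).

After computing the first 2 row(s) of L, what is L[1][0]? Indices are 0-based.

L[1][0] = -2

Step 1: L[0][0] = √(16) = 4.
  L[1][0] = (-8) / L[0][0] = -2.
Step 2: L[1][1] = √(9) = 3.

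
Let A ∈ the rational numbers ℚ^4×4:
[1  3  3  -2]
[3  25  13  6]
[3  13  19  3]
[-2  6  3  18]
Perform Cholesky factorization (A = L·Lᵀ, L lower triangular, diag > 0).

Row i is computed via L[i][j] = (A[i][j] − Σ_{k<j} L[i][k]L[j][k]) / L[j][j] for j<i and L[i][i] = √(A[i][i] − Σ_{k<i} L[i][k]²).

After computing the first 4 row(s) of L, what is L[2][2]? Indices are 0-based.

Step 1: L[0][0] = √(1) = 1.
  L[1][0] = (3) / L[0][0] = 3.
Step 2: L[1][1] = √(16) = 4.
  L[2][0] = (3) / L[0][0] = 3.
  L[2][1] = (4) / L[1][1] = 1.
Step 3: L[2][2] = √(9) = 3.
  L[3][0] = (-2) / L[0][0] = -2.
  L[3][1] = (12) / L[1][1] = 3.
  L[3][2] = (6) / L[2][2] = 2.
Step 4: L[3][3] = √(1) = 1.

L[2][2] = 3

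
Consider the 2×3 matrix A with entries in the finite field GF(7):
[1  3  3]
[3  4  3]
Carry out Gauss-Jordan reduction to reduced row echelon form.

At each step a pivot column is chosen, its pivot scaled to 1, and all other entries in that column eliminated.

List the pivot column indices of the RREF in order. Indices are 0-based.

pivot columns: 0, 1

[1] R0 /= 1  ⇒  (1, 3, 3)
     R1 -= 3·R0  ⇒  (0, 2, 1)
[2] R1 /= 2  ⇒  (0, 1, 4)
     R0 -= 3·R1  ⇒  (1, 0, 5)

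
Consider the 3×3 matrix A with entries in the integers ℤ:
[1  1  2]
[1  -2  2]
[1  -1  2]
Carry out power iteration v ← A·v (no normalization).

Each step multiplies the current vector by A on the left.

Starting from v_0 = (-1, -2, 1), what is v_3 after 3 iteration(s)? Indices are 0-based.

v_3 = (5, 20, 15)

v_0 = (-1, -2, 1).
v_1 = A·v_0 = (-1, 5, 3).
v_2 = A·v_1 = (10, -5, 0).
v_3 = A·v_2 = (5, 20, 15).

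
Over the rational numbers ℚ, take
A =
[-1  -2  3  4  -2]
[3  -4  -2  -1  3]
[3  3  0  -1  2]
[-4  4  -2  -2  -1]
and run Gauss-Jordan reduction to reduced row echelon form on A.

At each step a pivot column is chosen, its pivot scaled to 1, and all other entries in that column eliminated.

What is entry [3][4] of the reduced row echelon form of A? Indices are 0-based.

step 1: normalize row 0 (÷-1) = (1, 2, -3, -4, 2)
  row 1: subtract 3×row0 = (0, -10, 7, 11, -3)
  row 2: subtract 3×row0 = (0, -3, 9, 11, -4)
  row 3: subtract -4×row0 = (0, 12, -14, -18, 7)
step 2: normalize row 1 (÷-10) = (0, 1, -7/10, -11/10, 3/10)
  row 0: subtract 2×row1 = (1, 0, -8/5, -9/5, 7/5)
  row 2: subtract -3×row1 = (0, 0, 69/10, 77/10, -31/10)
  row 3: subtract 12×row1 = (0, 0, -28/5, -24/5, 17/5)
step 3: normalize row 2 (÷69/10) = (0, 0, 1, 77/69, -31/69)
  row 0: subtract -8/5×row2 = (1, 0, 0, -1/69, 47/69)
  row 1: subtract -7/10×row2 = (0, 1, 0, -22/69, -1/69)
  row 3: subtract -28/5×row2 = (0, 0, 0, 100/69, 61/69)
step 4: normalize row 3 (÷100/69) = (0, 0, 0, 1, 61/100)
  row 0: subtract -1/69×row3 = (1, 0, 0, 0, 69/100)
  row 1: subtract -22/69×row3 = (0, 1, 0, 0, 9/50)
  row 2: subtract 77/69×row3 = (0, 0, 1, 0, -113/100)

M[3][4] = 61/100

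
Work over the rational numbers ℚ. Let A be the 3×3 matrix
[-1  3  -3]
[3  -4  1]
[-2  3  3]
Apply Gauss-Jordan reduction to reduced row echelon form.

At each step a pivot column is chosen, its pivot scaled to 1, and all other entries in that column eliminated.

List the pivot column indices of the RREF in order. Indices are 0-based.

[1] R0 /= -1  ⇒  (1, -3, 3)
     R1 -= 3·R0  ⇒  (0, 5, -8)
     R2 -= -2·R0  ⇒  (0, -3, 9)
[2] R1 /= 5  ⇒  (0, 1, -8/5)
     R0 -= -3·R1  ⇒  (1, 0, -9/5)
     R2 -= -3·R1  ⇒  (0, 0, 21/5)
[3] R2 /= 21/5  ⇒  (0, 0, 1)
     R0 -= -9/5·R2  ⇒  (1, 0, 0)
     R1 -= -8/5·R2  ⇒  (0, 1, 0)

pivot columns: 0, 1, 2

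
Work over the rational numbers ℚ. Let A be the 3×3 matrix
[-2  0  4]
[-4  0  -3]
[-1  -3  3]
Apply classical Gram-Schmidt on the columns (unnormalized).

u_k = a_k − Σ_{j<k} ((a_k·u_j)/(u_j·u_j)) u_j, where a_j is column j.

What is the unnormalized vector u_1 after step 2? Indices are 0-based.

Step 1: u_0 = a_0 = (-2, -4, -1).
Step 2: u_1 = a_1 − (1/7)·u_0 = (2/7, 4/7, -20/7).

u_1 = (2/7, 4/7, -20/7)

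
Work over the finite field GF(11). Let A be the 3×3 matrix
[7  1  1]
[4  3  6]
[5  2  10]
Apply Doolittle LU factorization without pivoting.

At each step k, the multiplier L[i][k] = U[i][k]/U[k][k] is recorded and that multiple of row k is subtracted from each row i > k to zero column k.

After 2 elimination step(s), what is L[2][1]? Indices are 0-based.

[col 0] pivot 7
  R1 -= 10*R0 → (0, 4, 7)  (L[1][0] := 10)
  R2 -= 7*R0 → (0, 6, 3)  (L[2][0] := 7)
[col 1] pivot 4
  R2 -= 7*R1 → (0, 0, 9)  (L[2][1] := 7)

L[2][1] = 7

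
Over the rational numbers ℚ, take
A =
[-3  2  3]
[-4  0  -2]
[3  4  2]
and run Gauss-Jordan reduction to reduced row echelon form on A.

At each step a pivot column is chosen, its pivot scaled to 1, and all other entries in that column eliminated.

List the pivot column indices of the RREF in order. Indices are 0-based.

step 1: normalize row 0 (÷-3) = (1, -2/3, -1)
  row 1: subtract -4×row0 = (0, -8/3, -6)
  row 2: subtract 3×row0 = (0, 6, 5)
step 2: normalize row 1 (÷-8/3) = (0, 1, 9/4)
  row 0: subtract -2/3×row1 = (1, 0, 1/2)
  row 2: subtract 6×row1 = (0, 0, -17/2)
step 3: normalize row 2 (÷-17/2) = (0, 0, 1)
  row 0: subtract 1/2×row2 = (1, 0, 0)
  row 1: subtract 9/4×row2 = (0, 1, 0)

pivot columns: 0, 1, 2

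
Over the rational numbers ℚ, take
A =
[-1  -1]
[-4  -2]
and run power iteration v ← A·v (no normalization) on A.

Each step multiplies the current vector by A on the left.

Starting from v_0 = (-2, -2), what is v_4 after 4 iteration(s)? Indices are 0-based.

v_0 = (-2, -2).
v_1 = A·v_0 = (4, 12).
v_2 = A·v_1 = (-16, -40).
v_3 = A·v_2 = (56, 144).
v_4 = A·v_3 = (-200, -512).

v_4 = (-200, -512)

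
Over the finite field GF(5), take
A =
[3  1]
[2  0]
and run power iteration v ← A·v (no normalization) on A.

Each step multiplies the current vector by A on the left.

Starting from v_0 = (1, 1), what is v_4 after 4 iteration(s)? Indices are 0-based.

v_4 = (3, 0)

v_0 = (1, 1).
v_1 = A·v_0 = (4, 2).
v_2 = A·v_1 = (4, 3).
v_3 = A·v_2 = (0, 3).
v_4 = A·v_3 = (3, 0).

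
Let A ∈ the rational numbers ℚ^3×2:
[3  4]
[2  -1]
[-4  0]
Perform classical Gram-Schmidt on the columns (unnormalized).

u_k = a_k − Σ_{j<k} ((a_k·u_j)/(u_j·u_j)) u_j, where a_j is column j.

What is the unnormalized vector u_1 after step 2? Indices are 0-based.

Step 1: u_0 = a_0 = (3, 2, -4).
Step 2: u_1 = a_1 − (10/29)·u_0 = (86/29, -49/29, 40/29).

u_1 = (86/29, -49/29, 40/29)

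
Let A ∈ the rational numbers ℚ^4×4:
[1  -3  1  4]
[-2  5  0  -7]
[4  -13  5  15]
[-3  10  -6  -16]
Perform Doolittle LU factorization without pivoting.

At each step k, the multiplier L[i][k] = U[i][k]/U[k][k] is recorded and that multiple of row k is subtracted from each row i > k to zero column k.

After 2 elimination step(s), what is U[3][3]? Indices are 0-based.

U[3][3] = -3

Step 1: pivot at (0,0) is 1.
  row1 ← row1 − (-2)·row0  ⇒  L[1][0]=-2, U row1=(0, -1, 2, 1)
  row2 ← row2 − (4)·row0  ⇒  L[2][0]=4, U row2=(0, -1, 1, -1)
  row3 ← row3 − (-3)·row0  ⇒  L[3][0]=-3, U row3=(0, 1, -3, -4)
Step 2: pivot at (1,1) is -1.
  row2 ← row2 − (1)·row1  ⇒  L[2][1]=1, U row2=(0, 0, -1, -2)
  row3 ← row3 − (-1)·row1  ⇒  L[3][1]=-1, U row3=(0, 0, -1, -3)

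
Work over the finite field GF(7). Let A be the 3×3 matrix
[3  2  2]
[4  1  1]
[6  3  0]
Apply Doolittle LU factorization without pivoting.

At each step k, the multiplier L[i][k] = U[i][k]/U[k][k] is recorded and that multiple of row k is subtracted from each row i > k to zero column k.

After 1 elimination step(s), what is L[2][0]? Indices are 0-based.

[col 0] pivot 3
  R1 -= 6*R0 → (0, 3, 3)  (L[1][0] := 6)
  R2 -= 2*R0 → (0, 6, 3)  (L[2][0] := 2)

L[2][0] = 2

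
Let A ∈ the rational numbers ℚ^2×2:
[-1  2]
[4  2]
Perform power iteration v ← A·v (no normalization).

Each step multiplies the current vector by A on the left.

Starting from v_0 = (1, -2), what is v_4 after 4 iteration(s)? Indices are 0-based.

v_0 = (1, -2).
v_1 = A·v_0 = (-5, 0).
v_2 = A·v_1 = (5, -20).
v_3 = A·v_2 = (-45, -20).
v_4 = A·v_3 = (5, -220).

v_4 = (5, -220)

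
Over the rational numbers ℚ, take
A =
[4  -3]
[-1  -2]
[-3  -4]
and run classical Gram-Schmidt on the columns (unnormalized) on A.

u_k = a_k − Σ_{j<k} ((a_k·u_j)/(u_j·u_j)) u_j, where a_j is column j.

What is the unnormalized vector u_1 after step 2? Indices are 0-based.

u_1 = (-43/13, -25/13, -49/13)

Step 1: u_0 = a_0 = (4, -1, -3).
Step 2: u_1 = a_1 − (1/13)·u_0 = (-43/13, -25/13, -49/13).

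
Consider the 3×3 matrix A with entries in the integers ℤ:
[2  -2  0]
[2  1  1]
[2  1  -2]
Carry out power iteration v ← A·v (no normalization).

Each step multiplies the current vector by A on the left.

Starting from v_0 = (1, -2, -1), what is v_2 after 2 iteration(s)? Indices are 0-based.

v_0 = (1, -2, -1).
v_1 = A·v_0 = (6, -1, 2).
v_2 = A·v_1 = (14, 13, 7).

v_2 = (14, 13, 7)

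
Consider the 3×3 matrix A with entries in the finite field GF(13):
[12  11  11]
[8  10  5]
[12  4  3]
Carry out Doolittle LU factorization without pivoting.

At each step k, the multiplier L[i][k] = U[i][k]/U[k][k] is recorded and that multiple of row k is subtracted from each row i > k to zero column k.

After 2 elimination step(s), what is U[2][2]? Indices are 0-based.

U[2][2] = 7

[col 0] pivot 12
  R1 -= 5*R0 → (0, 7, 2)  (L[1][0] := 5)
  R2 -= 1*R0 → (0, 6, 5)  (L[2][0] := 1)
[col 1] pivot 7
  R2 -= 12*R1 → (0, 0, 7)  (L[2][1] := 12)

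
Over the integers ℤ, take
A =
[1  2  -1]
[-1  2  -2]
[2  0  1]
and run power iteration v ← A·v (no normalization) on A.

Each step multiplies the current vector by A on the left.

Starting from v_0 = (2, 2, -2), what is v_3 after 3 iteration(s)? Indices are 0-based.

v_0 = (2, 2, -2).
v_1 = A·v_0 = (8, 6, 2).
v_2 = A·v_1 = (18, 0, 18).
v_3 = A·v_2 = (0, -54, 54).

v_3 = (0, -54, 54)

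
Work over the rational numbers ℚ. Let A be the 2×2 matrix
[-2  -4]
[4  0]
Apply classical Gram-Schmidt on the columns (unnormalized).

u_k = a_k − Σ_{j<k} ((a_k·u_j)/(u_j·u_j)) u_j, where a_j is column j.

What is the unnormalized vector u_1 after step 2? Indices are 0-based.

Step 1: u_0 = a_0 = (-2, 4).
Step 2: u_1 = a_1 − (2/5)·u_0 = (-16/5, -8/5).

u_1 = (-16/5, -8/5)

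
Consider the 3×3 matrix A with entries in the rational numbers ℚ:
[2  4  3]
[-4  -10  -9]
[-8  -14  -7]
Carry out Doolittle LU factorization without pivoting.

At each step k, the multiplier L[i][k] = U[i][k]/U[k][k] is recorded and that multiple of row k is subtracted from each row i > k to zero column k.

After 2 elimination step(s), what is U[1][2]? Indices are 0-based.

Step 1: pivot at (0,0) is 2.
  row1 ← row1 − (-2)·row0  ⇒  L[1][0]=-2, U row1=(0, -2, -3)
  row2 ← row2 − (-4)·row0  ⇒  L[2][0]=-4, U row2=(0, 2, 5)
Step 2: pivot at (1,1) is -2.
  row2 ← row2 − (-1)·row1  ⇒  L[2][1]=-1, U row2=(0, 0, 2)

U[1][2] = -3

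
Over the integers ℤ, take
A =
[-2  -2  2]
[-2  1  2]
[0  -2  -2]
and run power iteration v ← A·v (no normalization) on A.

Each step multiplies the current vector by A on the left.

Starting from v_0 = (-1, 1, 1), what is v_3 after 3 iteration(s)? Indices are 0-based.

v_0 = (-1, 1, 1).
v_1 = A·v_0 = (2, 5, -4).
v_2 = A·v_1 = (-22, -7, -2).
v_3 = A·v_2 = (54, 33, 18).

v_3 = (54, 33, 18)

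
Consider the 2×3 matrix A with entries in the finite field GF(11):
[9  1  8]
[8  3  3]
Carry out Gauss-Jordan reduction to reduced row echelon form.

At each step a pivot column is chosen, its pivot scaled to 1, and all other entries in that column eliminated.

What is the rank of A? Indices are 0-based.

[1] R0 /= 9  ⇒  (1, 5, 7)
     R1 -= 8·R0  ⇒  (0, 7, 2)
[2] R1 /= 7  ⇒  (0, 1, 5)
     R0 -= 5·R1  ⇒  (1, 0, 4)

rank = 2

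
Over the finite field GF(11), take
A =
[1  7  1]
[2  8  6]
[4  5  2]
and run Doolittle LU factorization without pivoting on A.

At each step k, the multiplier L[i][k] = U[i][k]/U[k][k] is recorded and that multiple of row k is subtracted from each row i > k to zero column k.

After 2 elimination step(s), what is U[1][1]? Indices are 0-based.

Step 1: pivot at (0,0) is 1.
  row1 ← row1 − (2)·row0  ⇒  L[1][0]=2, U row1=(0, 5, 4)
  row2 ← row2 − (4)·row0  ⇒  L[2][0]=4, U row2=(0, 10, 9)
Step 2: pivot at (1,1) is 5.
  row2 ← row2 − (2)·row1  ⇒  L[2][1]=2, U row2=(0, 0, 1)

U[1][1] = 5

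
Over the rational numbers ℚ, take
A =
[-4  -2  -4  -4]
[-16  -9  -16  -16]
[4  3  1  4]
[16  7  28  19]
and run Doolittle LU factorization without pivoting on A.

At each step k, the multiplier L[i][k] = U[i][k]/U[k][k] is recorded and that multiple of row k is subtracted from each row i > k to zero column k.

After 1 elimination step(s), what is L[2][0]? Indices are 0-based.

L[2][0] = -1

Step 1: pivot at (0,0) is -4.
  row1 ← row1 − (4)·row0  ⇒  L[1][0]=4, U row1=(0, -1, 0, 0)
  row2 ← row2 − (-1)·row0  ⇒  L[2][0]=-1, U row2=(0, 1, -3, 0)
  row3 ← row3 − (-4)·row0  ⇒  L[3][0]=-4, U row3=(0, -1, 12, 3)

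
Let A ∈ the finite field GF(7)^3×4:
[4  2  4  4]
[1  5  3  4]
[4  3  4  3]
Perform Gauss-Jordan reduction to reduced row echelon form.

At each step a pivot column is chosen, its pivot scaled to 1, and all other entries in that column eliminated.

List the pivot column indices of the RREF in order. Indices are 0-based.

pivot columns: 0, 1, 2

step 1: normalize row 0 (÷4) = (1, 4, 1, 1)
  row 1: subtract 1×row0 = (0, 1, 2, 3)
  row 2: subtract 4×row0 = (0, 1, 0, 6)
step 2: normalize row 1 (÷1) = (0, 1, 2, 3)
  row 0: subtract 4×row1 = (1, 0, 0, 3)
  row 2: subtract 1×row1 = (0, 0, 5, 3)
step 3: normalize row 2 (÷5) = (0, 0, 1, 2)
  row 1: subtract 2×row2 = (0, 1, 0, 6)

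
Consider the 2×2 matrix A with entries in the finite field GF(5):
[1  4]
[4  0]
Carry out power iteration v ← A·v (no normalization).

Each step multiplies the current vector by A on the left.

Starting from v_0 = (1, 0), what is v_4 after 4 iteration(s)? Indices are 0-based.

v_0 = (1, 0).
v_1 = A·v_0 = (1, 4).
v_2 = A·v_1 = (2, 4).
v_3 = A·v_2 = (3, 3).
v_4 = A·v_3 = (0, 2).

v_4 = (0, 2)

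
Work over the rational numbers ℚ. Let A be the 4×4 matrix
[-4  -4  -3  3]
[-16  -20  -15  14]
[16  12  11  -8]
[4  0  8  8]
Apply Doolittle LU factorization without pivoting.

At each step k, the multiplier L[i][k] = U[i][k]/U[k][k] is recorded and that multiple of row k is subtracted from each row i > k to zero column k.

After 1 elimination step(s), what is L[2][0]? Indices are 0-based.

Step 1: pivot at (0,0) is -4.
  row1 ← row1 − (4)·row0  ⇒  L[1][0]=4, U row1=(0, -4, -3, 2)
  row2 ← row2 − (-4)·row0  ⇒  L[2][0]=-4, U row2=(0, -4, -1, 4)
  row3 ← row3 − (-1)·row0  ⇒  L[3][0]=-1, U row3=(0, -4, 5, 11)

L[2][0] = -4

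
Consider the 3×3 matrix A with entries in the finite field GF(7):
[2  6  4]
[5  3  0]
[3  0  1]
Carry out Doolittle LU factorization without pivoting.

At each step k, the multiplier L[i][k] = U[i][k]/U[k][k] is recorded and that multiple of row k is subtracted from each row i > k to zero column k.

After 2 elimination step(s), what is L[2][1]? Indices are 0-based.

Step 1: pivot at (0,0) is 2.
  row1 ← row1 − (6)·row0  ⇒  L[1][0]=6, U row1=(0, 2, 4)
  row2 ← row2 − (5)·row0  ⇒  L[2][0]=5, U row2=(0, 5, 2)
Step 2: pivot at (1,1) is 2.
  row2 ← row2 − (6)·row1  ⇒  L[2][1]=6, U row2=(0, 0, 6)

L[2][1] = 6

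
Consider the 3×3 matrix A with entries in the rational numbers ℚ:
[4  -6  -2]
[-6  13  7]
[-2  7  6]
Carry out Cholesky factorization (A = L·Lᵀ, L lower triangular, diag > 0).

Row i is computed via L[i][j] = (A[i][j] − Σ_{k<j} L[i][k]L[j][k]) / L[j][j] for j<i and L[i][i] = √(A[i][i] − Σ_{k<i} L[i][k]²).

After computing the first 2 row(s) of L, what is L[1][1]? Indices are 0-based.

L[1][1] = 2

Step 1: L[0][0] = √(4) = 2.
  L[1][0] = (-6) / L[0][0] = -3.
Step 2: L[1][1] = √(4) = 2.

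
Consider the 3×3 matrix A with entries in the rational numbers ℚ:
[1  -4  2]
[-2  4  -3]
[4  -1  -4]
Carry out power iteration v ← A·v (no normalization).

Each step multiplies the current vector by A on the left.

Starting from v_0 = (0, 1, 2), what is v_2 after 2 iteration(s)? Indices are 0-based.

v_0 = (0, 1, 2).
v_1 = A·v_0 = (0, -2, -9).
v_2 = A·v_1 = (-10, 19, 38).

v_2 = (-10, 19, 38)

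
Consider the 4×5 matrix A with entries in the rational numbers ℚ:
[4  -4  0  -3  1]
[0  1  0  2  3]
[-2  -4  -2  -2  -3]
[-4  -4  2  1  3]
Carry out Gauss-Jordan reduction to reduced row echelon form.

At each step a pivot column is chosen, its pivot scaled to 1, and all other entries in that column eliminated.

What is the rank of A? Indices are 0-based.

pivot(0,0)=4: scale R0 → (1, -1, 0, -3/4, 1/4)
  clear (2,0): R2 −= (-2)R0 → (0, -6, -2, -7/2, -5/2)
  clear (3,0): R3 −= (-4)R0 → (0, -8, 2, -2, 4)
pivot(1,1)=1: scale R1 → (0, 1, 0, 2, 3)
  clear (0,1): R0 −= (-1)R1 → (1, 0, 0, 5/4, 13/4)
  clear (2,1): R2 −= (-6)R1 → (0, 0, -2, 17/2, 31/2)
  clear (3,1): R3 −= (-8)R1 → (0, 0, 2, 14, 28)
pivot(2,2)=-2: scale R2 → (0, 0, 1, -17/4, -31/4)
  clear (3,2): R3 −= (2)R2 → (0, 0, 0, 45/2, 87/2)
pivot(3,3)=45/2: scale R3 → (0, 0, 0, 1, 29/15)
  clear (0,3): R0 −= (5/4)R3 → (1, 0, 0, 0, 5/6)
  clear (1,3): R1 −= (2)R3 → (0, 1, 0, 0, -13/15)
  clear (2,3): R2 −= (-17/4)R3 → (0, 0, 1, 0, 7/15)

rank = 4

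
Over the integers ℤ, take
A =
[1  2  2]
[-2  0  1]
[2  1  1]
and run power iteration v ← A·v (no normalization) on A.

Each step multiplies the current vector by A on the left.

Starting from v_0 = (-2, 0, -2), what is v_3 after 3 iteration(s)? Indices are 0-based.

v_0 = (-2, 0, -2).
v_1 = A·v_0 = (-6, 2, -6).
v_2 = A·v_1 = (-14, 6, -16).
v_3 = A·v_2 = (-34, 12, -38).

v_3 = (-34, 12, -38)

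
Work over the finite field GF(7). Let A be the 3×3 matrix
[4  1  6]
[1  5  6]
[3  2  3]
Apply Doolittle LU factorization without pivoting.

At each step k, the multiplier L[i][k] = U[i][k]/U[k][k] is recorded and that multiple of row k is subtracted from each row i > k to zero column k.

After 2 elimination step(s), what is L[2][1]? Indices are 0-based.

L[2][1] = 1

Step 1: pivot at (0,0) is 4.
  row1 ← row1 − (2)·row0  ⇒  L[1][0]=2, U row1=(0, 3, 1)
  row2 ← row2 − (6)·row0  ⇒  L[2][0]=6, U row2=(0, 3, 2)
Step 2: pivot at (1,1) is 3.
  row2 ← row2 − (1)·row1  ⇒  L[2][1]=1, U row2=(0, 0, 1)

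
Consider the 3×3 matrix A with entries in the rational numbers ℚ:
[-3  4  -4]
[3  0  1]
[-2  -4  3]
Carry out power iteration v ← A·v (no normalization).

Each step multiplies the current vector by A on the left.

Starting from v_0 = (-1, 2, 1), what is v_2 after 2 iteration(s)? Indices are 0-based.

v_2 = (-17, 18, -15)

v_0 = (-1, 2, 1).
v_1 = A·v_0 = (7, -2, -3).
v_2 = A·v_1 = (-17, 18, -15).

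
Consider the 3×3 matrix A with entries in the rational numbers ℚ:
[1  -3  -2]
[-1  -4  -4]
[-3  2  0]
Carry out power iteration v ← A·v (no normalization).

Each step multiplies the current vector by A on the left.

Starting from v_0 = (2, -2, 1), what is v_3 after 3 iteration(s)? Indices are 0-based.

v_3 = (-30, -68, -8)

v_0 = (2, -2, 1).
v_1 = A·v_0 = (6, 2, -10).
v_2 = A·v_1 = (20, 26, -14).
v_3 = A·v_2 = (-30, -68, -8).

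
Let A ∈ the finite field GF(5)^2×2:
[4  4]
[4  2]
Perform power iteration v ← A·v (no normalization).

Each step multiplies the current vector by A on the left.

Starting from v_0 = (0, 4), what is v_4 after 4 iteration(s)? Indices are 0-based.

v_4 = (2, 4)

v_0 = (0, 4).
v_1 = A·v_0 = (1, 3).
v_2 = A·v_1 = (1, 0).
v_3 = A·v_2 = (4, 4).
v_4 = A·v_3 = (2, 4).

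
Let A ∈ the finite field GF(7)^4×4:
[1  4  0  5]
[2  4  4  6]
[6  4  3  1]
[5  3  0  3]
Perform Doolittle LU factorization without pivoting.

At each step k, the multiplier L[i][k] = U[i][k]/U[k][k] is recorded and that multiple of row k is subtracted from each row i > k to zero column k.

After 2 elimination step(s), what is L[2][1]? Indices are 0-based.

Step 1: pivot at (0,0) is 1.
  row1 ← row1 − (2)·row0  ⇒  L[1][0]=2, U row1=(0, 3, 4, 3)
  row2 ← row2 − (6)·row0  ⇒  L[2][0]=6, U row2=(0, 1, 3, 6)
  row3 ← row3 − (5)·row0  ⇒  L[3][0]=5, U row3=(0, 4, 0, 6)
Step 2: pivot at (1,1) is 3.
  row2 ← row2 − (5)·row1  ⇒  L[2][1]=5, U row2=(0, 0, 4, 5)
  row3 ← row3 − (6)·row1  ⇒  L[3][1]=6, U row3=(0, 0, 4, 2)

L[2][1] = 5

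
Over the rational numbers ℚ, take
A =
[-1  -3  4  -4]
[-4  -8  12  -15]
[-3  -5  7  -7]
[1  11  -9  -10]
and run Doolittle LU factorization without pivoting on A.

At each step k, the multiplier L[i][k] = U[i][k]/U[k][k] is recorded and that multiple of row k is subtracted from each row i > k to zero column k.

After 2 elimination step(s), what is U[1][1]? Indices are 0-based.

U[1][1] = 4

[col 0] pivot -1
  R1 -= 4*R0 → (0, 4, -4, 1)  (L[1][0] := 4)
  R2 -= 3*R0 → (0, 4, -5, 5)  (L[2][0] := 3)
  R3 -= -1*R0 → (0, 8, -5, -14)  (L[3][0] := -1)
[col 1] pivot 4
  R2 -= 1*R1 → (0, 0, -1, 4)  (L[2][1] := 1)
  R3 -= 2*R1 → (0, 0, 3, -16)  (L[3][1] := 2)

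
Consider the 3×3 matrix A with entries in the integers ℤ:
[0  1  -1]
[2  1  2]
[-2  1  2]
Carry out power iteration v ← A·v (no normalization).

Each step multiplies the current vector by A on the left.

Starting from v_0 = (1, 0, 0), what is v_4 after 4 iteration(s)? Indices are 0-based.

v_4 = (16, -26, -26)

v_0 = (1, 0, 0).
v_1 = A·v_0 = (0, 2, -2).
v_2 = A·v_1 = (4, -2, -2).
v_3 = A·v_2 = (0, 2, -14).
v_4 = A·v_3 = (16, -26, -26).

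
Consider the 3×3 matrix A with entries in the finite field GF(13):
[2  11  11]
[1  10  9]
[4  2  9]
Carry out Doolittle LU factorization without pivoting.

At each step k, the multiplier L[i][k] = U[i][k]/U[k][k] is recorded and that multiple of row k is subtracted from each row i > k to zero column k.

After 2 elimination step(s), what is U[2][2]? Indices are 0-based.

U[2][2] = 4

k=0: U[0][0]=2
  eliminate (1,0): mult=7, new row 1: (0, 11, 10); set L[1][0]=7
  eliminate (2,0): mult=2, new row 2: (0, 6, 0); set L[2][0]=2
k=1: U[1][1]=11
  eliminate (2,1): mult=10, new row 2: (0, 0, 4); set L[2][1]=10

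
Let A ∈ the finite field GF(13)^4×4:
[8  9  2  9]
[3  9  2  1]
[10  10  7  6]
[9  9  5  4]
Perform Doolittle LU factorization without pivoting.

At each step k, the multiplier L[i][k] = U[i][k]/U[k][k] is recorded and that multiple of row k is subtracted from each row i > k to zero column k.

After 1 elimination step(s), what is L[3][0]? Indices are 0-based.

[col 0] pivot 8
  R1 -= 2*R0 → (0, 4, 11, 9)  (L[1][0] := 2)
  R2 -= 11*R0 → (0, 2, 11, 11)  (L[2][0] := 11)
  R3 -= 6*R0 → (0, 7, 6, 2)  (L[3][0] := 6)

L[3][0] = 6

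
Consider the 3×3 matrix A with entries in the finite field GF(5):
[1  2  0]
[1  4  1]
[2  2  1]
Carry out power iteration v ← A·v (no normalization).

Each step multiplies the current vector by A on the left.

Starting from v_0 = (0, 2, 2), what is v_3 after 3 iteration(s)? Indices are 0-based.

v_0 = (0, 2, 2).
v_1 = A·v_0 = (4, 0, 1).
v_2 = A·v_1 = (4, 0, 4).
v_3 = A·v_2 = (4, 3, 2).

v_3 = (4, 3, 2)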